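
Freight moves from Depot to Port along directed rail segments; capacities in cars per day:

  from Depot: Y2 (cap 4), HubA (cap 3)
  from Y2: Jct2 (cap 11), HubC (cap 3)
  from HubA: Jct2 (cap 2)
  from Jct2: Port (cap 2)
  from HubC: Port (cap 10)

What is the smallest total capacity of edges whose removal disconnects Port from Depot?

5

Augment Depot→Y2→Jct2→Port: bottleneck 2, flow now 2.
Augment Depot→Y2→HubC→Port: bottleneck 2, flow now 4.
Augment Depot→HubA→Jct2→Y2→HubC→Port: bottleneck 1, flow now 5. (uses reverse residual edge)
No augmenting path remains; maximum flow = 5.
By max-flow min-cut, the minimum cut capacity equals the max flow.
In the residual graph, reachable from Depot: {Depot, Y2, HubA, Jct2}.
Min-cut edges: Y2→HubC (3), Jct2→Port (2); capacity 3 + 2 = 5.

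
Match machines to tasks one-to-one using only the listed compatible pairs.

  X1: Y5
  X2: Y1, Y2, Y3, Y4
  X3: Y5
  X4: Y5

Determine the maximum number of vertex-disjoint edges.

2

Unit-capacity flow: source→left, listed edges, right→sink; max matching = max flow.
Augmenting path X1→Y5 (+1); matched 1.
Augmenting path X2→Y1 (+1); matched 2.
No augmenting path remains; maximum matching = 2.
König certificate: {X2, Y5} is a vertex cover of size 2 (every listed pair touches it), so no matching can be larger.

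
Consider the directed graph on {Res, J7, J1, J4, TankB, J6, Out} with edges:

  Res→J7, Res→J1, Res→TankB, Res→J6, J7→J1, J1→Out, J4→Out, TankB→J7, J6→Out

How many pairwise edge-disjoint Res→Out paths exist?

2

Assign every edge capacity 1; by Menger, the answer equals the max flow.
Path Res→J1→Out (+1); total 1.
Path Res→J6→Out (+1); total 2.
No residual Res→Out path; max flow = 2.
Certifying cut of size 2: {J1→Out, Res→J6}.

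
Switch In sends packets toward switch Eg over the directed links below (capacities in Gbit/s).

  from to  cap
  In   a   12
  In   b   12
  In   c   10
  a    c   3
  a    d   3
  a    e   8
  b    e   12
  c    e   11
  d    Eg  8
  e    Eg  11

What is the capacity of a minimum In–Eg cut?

Augment In→a→d→Eg: bottleneck 3, flow now 3.
Augment In→a→e→Eg: bottleneck 8, flow now 11.
Augment In→b→e→Eg: bottleneck 3, flow now 14.
No augmenting path remains; maximum flow = 14.
By max-flow min-cut, the minimum cut capacity equals the max flow.
In the residual graph, reachable from In: {In, a, b, c, e}.
Min-cut edges: a→d (3), e→Eg (11); capacity 3 + 11 = 14.

14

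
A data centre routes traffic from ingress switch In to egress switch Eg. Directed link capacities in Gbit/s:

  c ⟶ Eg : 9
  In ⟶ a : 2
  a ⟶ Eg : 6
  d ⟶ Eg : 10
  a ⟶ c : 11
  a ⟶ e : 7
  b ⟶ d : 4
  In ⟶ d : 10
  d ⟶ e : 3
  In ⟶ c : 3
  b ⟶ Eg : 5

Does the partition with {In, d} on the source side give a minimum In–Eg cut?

Given cut capacity: 2 + 3 + 3 + 10 = 18.
Augment In→a→Eg: bottleneck 2, flow now 2.
Augment In→c→Eg: bottleneck 3, flow now 5.
Augment In→d→Eg: bottleneck 10, flow now 15.
No augmenting path remains; maximum flow = 15.
In the residual graph, reachable from In: {In}.
Min-cut edges: In→a (2), In→c (3), In→d (10); capacity 2 + 3 + 10 = 15.
Cut capacity 18 exceeds the max flow 15, so it is not minimum.

No — its capacity is 18, but the minimum cut has capacity 15.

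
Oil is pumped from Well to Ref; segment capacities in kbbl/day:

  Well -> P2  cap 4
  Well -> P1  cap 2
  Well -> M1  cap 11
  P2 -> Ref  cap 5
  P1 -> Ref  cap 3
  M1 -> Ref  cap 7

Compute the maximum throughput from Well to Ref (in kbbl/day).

13

Augment Well→P2→Ref: bottleneck 4, flow now 4.
Augment Well→P1→Ref: bottleneck 2, flow now 6.
Augment Well→M1→Ref: bottleneck 7, flow now 13.
No augmenting path remains; maximum flow = 13.
In the residual graph, reachable from Well: {Well, M1}.
Min-cut edges: Well→P2 (4), Well→P1 (2), M1→Ref (7); capacity 4 + 2 + 7 = 13.
This cut is saturated, so no flow can exceed 13.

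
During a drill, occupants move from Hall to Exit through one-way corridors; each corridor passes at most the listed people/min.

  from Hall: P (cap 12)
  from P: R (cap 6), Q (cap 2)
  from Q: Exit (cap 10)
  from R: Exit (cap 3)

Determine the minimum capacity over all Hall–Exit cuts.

5

Augment Hall→P→Q→Exit: bottleneck 2, flow now 2.
Augment Hall→P→R→Exit: bottleneck 3, flow now 5.
No augmenting path remains; maximum flow = 5.
By max-flow min-cut, the minimum cut capacity equals the max flow.
In the residual graph, reachable from Hall: {Hall, P, R}.
Min-cut edges: P→Q (2), R→Exit (3); capacity 2 + 3 = 5.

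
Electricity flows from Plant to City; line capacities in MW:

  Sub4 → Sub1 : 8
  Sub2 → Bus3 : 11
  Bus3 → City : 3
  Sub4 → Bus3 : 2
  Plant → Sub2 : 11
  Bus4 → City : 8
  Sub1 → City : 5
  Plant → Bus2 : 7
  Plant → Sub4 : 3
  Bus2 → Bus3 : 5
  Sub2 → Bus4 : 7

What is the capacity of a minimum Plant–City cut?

13

Augment Plant→Bus2→Bus3→City: bottleneck 3, flow now 3.
Augment Plant→Sub2→Bus4→City: bottleneck 7, flow now 10.
Augment Plant→Sub4→Sub1→City: bottleneck 3, flow now 13.
No augmenting path remains; maximum flow = 13.
By max-flow min-cut, the minimum cut capacity equals the max flow.
In the residual graph, reachable from Plant: {Plant, Bus2, Sub2, Bus3}.
Min-cut edges: Plant→Sub4 (3), Sub2→Bus4 (7), Bus3→City (3); capacity 3 + 7 + 3 = 13.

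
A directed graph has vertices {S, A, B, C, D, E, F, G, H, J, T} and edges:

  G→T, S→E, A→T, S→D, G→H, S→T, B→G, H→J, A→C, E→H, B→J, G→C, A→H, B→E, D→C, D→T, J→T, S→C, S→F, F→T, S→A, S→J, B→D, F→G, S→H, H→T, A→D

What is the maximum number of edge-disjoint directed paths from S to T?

6

Assign every edge capacity 1; by Menger, the answer equals the max flow.
Path S→T (+1); total 1.
Path S→A→T (+1); total 2.
Path S→D→T (+1); total 3.
Path S→F→T (+1); total 4.
Path S→H→T (+1); total 5.
Path S→J→T (+1); total 6.
No residual S→T path; max flow = 6.
Certifying cut of size 6: {H→T, J→T, S→A, S→D, S→F, S→T}.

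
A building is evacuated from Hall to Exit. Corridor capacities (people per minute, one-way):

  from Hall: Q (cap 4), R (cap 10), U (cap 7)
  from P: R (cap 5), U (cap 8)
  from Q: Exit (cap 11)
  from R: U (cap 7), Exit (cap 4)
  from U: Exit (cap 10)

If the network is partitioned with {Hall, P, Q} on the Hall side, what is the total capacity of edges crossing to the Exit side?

41

Edges leaving {Hall, P, Q}: Hall→R (10), Hall→U (7), P→R (5), P→U (8), Q→Exit (11).
Cut capacity = 10 + 7 + 5 + 8 + 11 = 41.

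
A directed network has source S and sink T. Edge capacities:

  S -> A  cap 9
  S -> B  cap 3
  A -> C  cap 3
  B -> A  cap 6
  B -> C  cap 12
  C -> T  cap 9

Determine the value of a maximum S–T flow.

6

Augment S→A→C→T: bottleneck 3, flow now 3.
Augment S→B→C→T: bottleneck 3, flow now 6.
No augmenting path remains; maximum flow = 6.
In the residual graph, reachable from S: {S, A}.
Min-cut edges: S→B (3), A→C (3); capacity 3 + 3 = 6.
This cut is saturated, so no flow can exceed 6.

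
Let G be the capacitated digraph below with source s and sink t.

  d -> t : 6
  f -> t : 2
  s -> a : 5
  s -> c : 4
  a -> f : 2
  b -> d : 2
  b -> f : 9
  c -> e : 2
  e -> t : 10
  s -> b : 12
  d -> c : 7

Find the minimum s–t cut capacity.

Augment s→a→f→t: bottleneck 2, flow now 2.
Augment s→b→d→t: bottleneck 2, flow now 4.
Augment s→c→e→t: bottleneck 2, flow now 6.
No augmenting path remains; maximum flow = 6.
By max-flow min-cut, the minimum cut capacity equals the max flow.
In the residual graph, reachable from s: {s, a, b, c, f}.
Min-cut edges: b→d (2), c→e (2), f→t (2); capacity 2 + 2 + 2 = 6.

6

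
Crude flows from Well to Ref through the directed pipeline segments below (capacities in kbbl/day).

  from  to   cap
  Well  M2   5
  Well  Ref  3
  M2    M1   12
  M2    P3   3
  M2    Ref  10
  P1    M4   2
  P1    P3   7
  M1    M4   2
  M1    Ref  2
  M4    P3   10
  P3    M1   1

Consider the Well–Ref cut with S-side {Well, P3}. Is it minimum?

Given cut capacity: 5 + 3 + 1 = 9.
Augment Well→Ref: bottleneck 3, flow now 3.
Augment Well→M2→Ref: bottleneck 5, flow now 8.
No augmenting path remains; maximum flow = 8.
In the residual graph, reachable from Well: {Well}.
Min-cut edges: Well→M2 (5), Well→Ref (3); capacity 5 + 3 = 8.
Cut capacity 9 exceeds the max flow 8, so it is not minimum.

No — its capacity is 9, but the minimum cut has capacity 8.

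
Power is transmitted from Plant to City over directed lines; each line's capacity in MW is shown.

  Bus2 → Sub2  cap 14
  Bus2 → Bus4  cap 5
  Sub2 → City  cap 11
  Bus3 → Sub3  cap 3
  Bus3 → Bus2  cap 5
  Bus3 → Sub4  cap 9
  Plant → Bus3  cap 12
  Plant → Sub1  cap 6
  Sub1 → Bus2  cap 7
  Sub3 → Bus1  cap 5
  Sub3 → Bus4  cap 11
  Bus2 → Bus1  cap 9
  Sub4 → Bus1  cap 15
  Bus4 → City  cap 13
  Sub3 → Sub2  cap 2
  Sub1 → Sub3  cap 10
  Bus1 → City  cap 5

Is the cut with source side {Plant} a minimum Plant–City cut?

Yes — it is a minimum cut (capacity 18).

Given cut capacity: 12 + 6 = 18.
Augment Plant→Bus3→Bus2→Sub2→City: bottleneck 5, flow now 5.
Augment Plant→Bus3→Sub4→Bus1→City: bottleneck 5, flow now 10.
Augment Plant→Bus3→Sub3→Sub2→City: bottleneck 2, flow now 12.
Augment Plant→Sub1→Bus2→Sub2→City: bottleneck 4, flow now 16.
Augment Plant→Sub1→Bus2→Bus4→City: bottleneck 2, flow now 18.
No augmenting path remains; maximum flow = 18.
Cut capacity 18 equals the max flow, so it is a minimum cut.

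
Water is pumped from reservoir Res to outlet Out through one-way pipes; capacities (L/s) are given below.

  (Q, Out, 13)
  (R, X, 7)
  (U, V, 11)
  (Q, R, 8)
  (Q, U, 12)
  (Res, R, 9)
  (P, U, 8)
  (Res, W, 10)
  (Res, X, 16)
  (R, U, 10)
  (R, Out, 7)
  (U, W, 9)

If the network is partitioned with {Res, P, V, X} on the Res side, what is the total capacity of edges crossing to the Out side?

27

Edges leaving {Res, P, V, X}: Res→R (9), Res→W (10), P→U (8).
Cut capacity = 9 + 10 + 8 = 27.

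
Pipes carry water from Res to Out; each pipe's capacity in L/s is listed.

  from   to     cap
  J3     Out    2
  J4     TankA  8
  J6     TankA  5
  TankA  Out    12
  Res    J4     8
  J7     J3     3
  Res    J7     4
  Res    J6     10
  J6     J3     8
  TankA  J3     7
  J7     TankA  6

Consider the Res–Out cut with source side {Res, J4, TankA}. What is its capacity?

Edges leaving {Res, J4, TankA}: Res→J6 (10), Res→J7 (4), TankA→J3 (7), TankA→Out (12).
Cut capacity = 10 + 4 + 7 + 12 = 33.

33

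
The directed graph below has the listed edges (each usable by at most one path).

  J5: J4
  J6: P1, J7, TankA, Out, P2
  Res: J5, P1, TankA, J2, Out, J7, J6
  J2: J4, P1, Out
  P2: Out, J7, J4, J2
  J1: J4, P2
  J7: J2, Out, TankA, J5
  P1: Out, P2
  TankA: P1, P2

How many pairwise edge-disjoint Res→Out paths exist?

Assign every edge capacity 1; by Menger, the answer equals the max flow.
Path Res→Out (+1); total 1.
Path Res→J6→Out (+1); total 2.
Path Res→J7→Out (+1); total 3.
Path Res→J2→Out (+1); total 4.
Path Res→P1→Out (+1); total 5.
Path Res→TankA→P2→Out (+1); total 6.
No residual Res→Out path; max flow = 6.
Certifying cut of size 6: {Res→J2, Res→J6, Res→J7, Res→Out, Res→P1, Res→TankA}.

6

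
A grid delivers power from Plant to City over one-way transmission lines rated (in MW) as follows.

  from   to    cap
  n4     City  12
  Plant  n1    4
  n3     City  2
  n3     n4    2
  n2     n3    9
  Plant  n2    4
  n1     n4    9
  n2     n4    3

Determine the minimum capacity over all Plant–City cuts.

Augment Plant→n1→n4→City: bottleneck 4, flow now 4.
Augment Plant→n2→n3→City: bottleneck 2, flow now 6.
Augment Plant→n2→n4→City: bottleneck 2, flow now 8.
No augmenting path remains; maximum flow = 8.
By max-flow min-cut, the minimum cut capacity equals the max flow.
In the residual graph, reachable from Plant: {Plant}.
Min-cut edges: Plant→n1 (4), Plant→n2 (4); capacity 4 + 4 = 8.

8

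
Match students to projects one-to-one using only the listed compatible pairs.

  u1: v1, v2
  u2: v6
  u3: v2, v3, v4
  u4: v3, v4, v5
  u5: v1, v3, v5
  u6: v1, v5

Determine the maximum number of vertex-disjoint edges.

6

Unit-capacity flow: source→left, listed edges, right→sink; max matching = max flow.
Augmenting path u1→v1 (+1); matched 1.
Augmenting path u2→v6 (+1); matched 2.
Augmenting path u3→v2 (+1); matched 3.
Augmenting path u4→v3 (+1); matched 4.
Augmenting path u5→v5 (+1); matched 5.
Augmenting path u6→v1→u1→v2→u3→v4 (+1); matched 6.
No augmenting path remains; maximum matching = 6.
König certificate: {u1, u2, u3, u4, u5, u6} is a vertex cover of size 6 (every listed pair touches it), so no matching can be larger.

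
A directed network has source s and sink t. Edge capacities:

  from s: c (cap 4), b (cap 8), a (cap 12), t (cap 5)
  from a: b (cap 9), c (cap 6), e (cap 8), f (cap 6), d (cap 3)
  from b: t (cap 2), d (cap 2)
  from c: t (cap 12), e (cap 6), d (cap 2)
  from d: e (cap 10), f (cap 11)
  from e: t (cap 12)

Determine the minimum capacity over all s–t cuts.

Augment s→t: bottleneck 5, flow now 5.
Augment s→b→t: bottleneck 2, flow now 7.
Augment s→c→t: bottleneck 4, flow now 11.
Augment s→a→c→t: bottleneck 6, flow now 17.
Augment s→a→e→t: bottleneck 6, flow now 23.
Augment s→b→d→e→t: bottleneck 2, flow now 25.
No augmenting path remains; maximum flow = 25.
By max-flow min-cut, the minimum cut capacity equals the max flow.
In the residual graph, reachable from s: {s, b}.
Min-cut edges: s→a (12), s→c (4), s→t (5), b→d (2), b→t (2); capacity 12 + 4 + 5 + 2 + 2 = 25.

25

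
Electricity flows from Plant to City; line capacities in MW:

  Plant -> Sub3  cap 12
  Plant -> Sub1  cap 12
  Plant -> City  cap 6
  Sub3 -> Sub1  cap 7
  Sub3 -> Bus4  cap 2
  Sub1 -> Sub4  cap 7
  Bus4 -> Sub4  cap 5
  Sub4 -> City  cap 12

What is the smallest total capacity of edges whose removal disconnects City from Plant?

15

Augment Plant→City: bottleneck 6, flow now 6.
Augment Plant→Sub1→Sub4→City: bottleneck 7, flow now 13.
Augment Plant→Sub3→Bus4→Sub4→City: bottleneck 2, flow now 15.
No augmenting path remains; maximum flow = 15.
By max-flow min-cut, the minimum cut capacity equals the max flow.
In the residual graph, reachable from Plant: {Plant, Sub3, Sub1}.
Min-cut edges: Plant→City (6), Sub3→Bus4 (2), Sub1→Sub4 (7); capacity 6 + 2 + 7 = 15.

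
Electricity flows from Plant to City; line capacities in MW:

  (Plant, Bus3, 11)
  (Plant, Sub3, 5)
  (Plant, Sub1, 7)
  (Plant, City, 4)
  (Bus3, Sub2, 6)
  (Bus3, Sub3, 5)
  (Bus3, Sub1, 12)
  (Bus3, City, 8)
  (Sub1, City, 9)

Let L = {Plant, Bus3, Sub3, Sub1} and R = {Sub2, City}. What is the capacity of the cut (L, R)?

Edges leaving {Plant, Bus3, Sub3, Sub1}: Plant→City (4), Bus3→Sub2 (6), Bus3→City (8), Sub1→City (9).
Cut capacity = 4 + 6 + 8 + 9 = 27.

27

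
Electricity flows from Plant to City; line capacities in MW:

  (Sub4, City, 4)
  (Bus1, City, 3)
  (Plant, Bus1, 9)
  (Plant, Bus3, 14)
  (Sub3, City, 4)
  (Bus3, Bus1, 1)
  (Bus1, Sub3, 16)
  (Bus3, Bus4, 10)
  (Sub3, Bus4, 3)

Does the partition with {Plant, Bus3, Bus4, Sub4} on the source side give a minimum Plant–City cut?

No — its capacity is 14, but the minimum cut has capacity 7.

Given cut capacity: 9 + 1 + 4 = 14.
Augment Plant→Bus1→City: bottleneck 3, flow now 3.
Augment Plant→Bus1→Sub3→City: bottleneck 4, flow now 7.
No augmenting path remains; maximum flow = 7.
In the residual graph, reachable from Plant: {Plant, Bus1, Bus3, Sub3, Bus4}.
Min-cut edges: Bus1→City (3), Sub3→City (4); capacity 3 + 4 = 7.
Cut capacity 14 exceeds the max flow 7, so it is not minimum.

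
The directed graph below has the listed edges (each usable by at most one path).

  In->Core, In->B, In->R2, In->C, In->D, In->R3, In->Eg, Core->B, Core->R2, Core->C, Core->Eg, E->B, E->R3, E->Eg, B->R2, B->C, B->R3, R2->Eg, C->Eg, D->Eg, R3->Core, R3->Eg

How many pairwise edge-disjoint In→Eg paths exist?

6

Assign every edge capacity 1; by Menger, the answer equals the max flow.
Path In→Eg (+1); total 1.
Path In→Core→Eg (+1); total 2.
Path In→R2→Eg (+1); total 3.
Path In→C→Eg (+1); total 4.
Path In→D→Eg (+1); total 5.
Path In→R3→Eg (+1); total 6.
No residual In→Eg path; max flow = 6.
Certifying cut of size 6: {C→Eg, Core→Eg, In→D, In→Eg, R2→Eg, R3→Eg}.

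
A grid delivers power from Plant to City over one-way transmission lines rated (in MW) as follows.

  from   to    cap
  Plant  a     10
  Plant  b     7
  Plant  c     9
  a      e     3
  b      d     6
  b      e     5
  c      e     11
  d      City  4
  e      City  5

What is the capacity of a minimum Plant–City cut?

Augment Plant→a→e→City: bottleneck 3, flow now 3.
Augment Plant→b→d→City: bottleneck 4, flow now 7.
Augment Plant→b→e→City: bottleneck 2, flow now 9.
No augmenting path remains; maximum flow = 9.
By max-flow min-cut, the minimum cut capacity equals the max flow.
In the residual graph, reachable from Plant: {Plant, a, b, c, d, e}.
Min-cut edges: d→City (4), e→City (5); capacity 4 + 5 = 9.

9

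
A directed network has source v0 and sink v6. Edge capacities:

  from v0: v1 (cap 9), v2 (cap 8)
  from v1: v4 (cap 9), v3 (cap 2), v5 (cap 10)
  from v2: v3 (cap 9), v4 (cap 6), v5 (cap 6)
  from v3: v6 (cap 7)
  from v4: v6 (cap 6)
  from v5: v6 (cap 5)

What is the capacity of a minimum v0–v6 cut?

Augment v0→v1→v3→v6: bottleneck 2, flow now 2.
Augment v0→v1→v4→v6: bottleneck 6, flow now 8.
Augment v0→v1→v5→v6: bottleneck 1, flow now 9.
Augment v0→v2→v3→v6: bottleneck 5, flow now 14.
Augment v0→v2→v5→v6: bottleneck 3, flow now 17.
No augmenting path remains; maximum flow = 17.
By max-flow min-cut, the minimum cut capacity equals the max flow.
In the residual graph, reachable from v0: {v0}.
Min-cut edges: v0→v1 (9), v0→v2 (8); capacity 9 + 8 = 17.

17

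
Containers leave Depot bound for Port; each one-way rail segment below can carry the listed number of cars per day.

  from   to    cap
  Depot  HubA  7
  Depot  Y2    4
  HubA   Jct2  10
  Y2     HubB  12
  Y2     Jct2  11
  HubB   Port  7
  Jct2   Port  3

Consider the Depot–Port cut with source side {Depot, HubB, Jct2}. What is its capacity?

21

Edges leaving {Depot, HubB, Jct2}: Depot→HubA (7), Depot→Y2 (4), HubB→Port (7), Jct2→Port (3).
Cut capacity = 7 + 4 + 7 + 3 = 21.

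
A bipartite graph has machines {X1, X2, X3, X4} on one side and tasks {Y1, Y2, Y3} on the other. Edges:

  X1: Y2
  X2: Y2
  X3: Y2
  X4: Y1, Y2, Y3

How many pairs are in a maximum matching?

Unit-capacity flow: source→left, listed edges, right→sink; max matching = max flow.
Augmenting path X1→Y2 (+1); matched 1.
Augmenting path X4→Y1 (+1); matched 2.
No augmenting path remains; maximum matching = 2.
König certificate: {X4, Y2} is a vertex cover of size 2 (every listed pair touches it), so no matching can be larger.

2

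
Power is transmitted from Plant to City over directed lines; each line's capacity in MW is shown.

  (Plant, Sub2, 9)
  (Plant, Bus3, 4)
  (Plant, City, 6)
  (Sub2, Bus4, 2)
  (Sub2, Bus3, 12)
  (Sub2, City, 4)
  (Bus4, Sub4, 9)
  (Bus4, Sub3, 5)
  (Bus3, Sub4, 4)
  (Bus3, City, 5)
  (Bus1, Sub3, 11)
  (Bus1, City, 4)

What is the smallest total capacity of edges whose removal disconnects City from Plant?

15

Augment Plant→City: bottleneck 6, flow now 6.
Augment Plant→Sub2→City: bottleneck 4, flow now 10.
Augment Plant→Bus3→City: bottleneck 4, flow now 14.
Augment Plant→Sub2→Bus3→City: bottleneck 1, flow now 15.
No augmenting path remains; maximum flow = 15.
By max-flow min-cut, the minimum cut capacity equals the max flow.
In the residual graph, reachable from Plant: {Plant, Sub2, Bus4, Bus3, Sub4, Sub3}.
Min-cut edges: Plant→City (6), Sub2→City (4), Bus3→City (5); capacity 6 + 4 + 5 = 15.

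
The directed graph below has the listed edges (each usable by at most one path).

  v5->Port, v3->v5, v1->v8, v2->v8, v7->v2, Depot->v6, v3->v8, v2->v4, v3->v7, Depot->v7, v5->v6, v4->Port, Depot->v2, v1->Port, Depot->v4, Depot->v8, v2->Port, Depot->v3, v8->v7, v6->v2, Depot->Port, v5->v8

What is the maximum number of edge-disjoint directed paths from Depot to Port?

Assign every edge capacity 1; by Menger, the answer equals the max flow.
Path Depot→Port (+1); total 1.
Path Depot→v2→Port (+1); total 2.
Path Depot→v4→Port (+1); total 3.
Path Depot→v3→v5→Port (+1); total 4.
No residual Depot→Port path; max flow = 4.
Certifying cut of size 4: {Depot→Port, Depot→v3, v2→Port, v4→Port}.

4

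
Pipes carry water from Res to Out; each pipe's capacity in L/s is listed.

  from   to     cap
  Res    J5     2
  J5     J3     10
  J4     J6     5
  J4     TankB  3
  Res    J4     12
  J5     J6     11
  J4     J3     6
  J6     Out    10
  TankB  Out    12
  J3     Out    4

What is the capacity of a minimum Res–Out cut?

Augment Res→J4→J3→Out: bottleneck 4, flow now 4.
Augment Res→J4→J6→Out: bottleneck 5, flow now 9.
Augment Res→J4→TankB→Out: bottleneck 3, flow now 12.
Augment Res→J5→J6→Out: bottleneck 2, flow now 14.
No augmenting path remains; maximum flow = 14.
By max-flow min-cut, the minimum cut capacity equals the max flow.
In the residual graph, reachable from Res: {Res}.
Min-cut edges: Res→J4 (12), Res→J5 (2); capacity 12 + 2 = 14.

14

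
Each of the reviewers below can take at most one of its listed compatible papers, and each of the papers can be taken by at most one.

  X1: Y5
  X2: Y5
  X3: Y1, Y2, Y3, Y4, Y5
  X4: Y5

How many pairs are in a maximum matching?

Unit-capacity flow: source→left, listed edges, right→sink; max matching = max flow.
Augmenting path X1→Y5 (+1); matched 1.
Augmenting path X3→Y1 (+1); matched 2.
No augmenting path remains; maximum matching = 2.
König certificate: {X3, Y5} is a vertex cover of size 2 (every listed pair touches it), so no matching can be larger.

2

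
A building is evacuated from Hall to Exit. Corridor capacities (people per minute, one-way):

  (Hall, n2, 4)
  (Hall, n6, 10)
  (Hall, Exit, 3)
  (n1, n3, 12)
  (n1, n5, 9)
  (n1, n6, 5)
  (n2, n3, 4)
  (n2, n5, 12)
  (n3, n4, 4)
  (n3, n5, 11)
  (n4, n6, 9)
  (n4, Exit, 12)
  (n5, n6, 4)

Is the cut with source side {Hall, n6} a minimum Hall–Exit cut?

Yes — it is a minimum cut (capacity 7).

Given cut capacity: 4 + 3 = 7.
Augment Hall→Exit: bottleneck 3, flow now 3.
Augment Hall→n2→n3→n4→Exit: bottleneck 4, flow now 7.
No augmenting path remains; maximum flow = 7.
Cut capacity 7 equals the max flow, so it is a minimum cut.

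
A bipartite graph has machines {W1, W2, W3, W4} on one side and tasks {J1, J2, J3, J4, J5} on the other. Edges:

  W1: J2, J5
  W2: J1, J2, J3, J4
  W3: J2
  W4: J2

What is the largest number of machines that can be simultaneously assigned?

Unit-capacity flow: source→left, listed edges, right→sink; max matching = max flow.
Augmenting path W1→J2 (+1); matched 1.
Augmenting path W2→J1 (+1); matched 2.
Augmenting path W3→J2→W1→J5 (+1); matched 3.
No augmenting path remains; maximum matching = 3.
König certificate: {W1, W2, J2} is a vertex cover of size 3 (every listed pair touches it), so no matching can be larger.

3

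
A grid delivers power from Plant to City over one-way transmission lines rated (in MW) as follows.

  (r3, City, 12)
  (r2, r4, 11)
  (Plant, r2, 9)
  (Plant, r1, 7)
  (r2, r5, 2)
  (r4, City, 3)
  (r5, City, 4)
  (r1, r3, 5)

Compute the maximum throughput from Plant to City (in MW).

Augment Plant→r1→r3→City: bottleneck 5, flow now 5.
Augment Plant→r2→r4→City: bottleneck 3, flow now 8.
Augment Plant→r2→r5→City: bottleneck 2, flow now 10.
No augmenting path remains; maximum flow = 10.
In the residual graph, reachable from Plant: {Plant, r1, r2, r4}.
Min-cut edges: r1→r3 (5), r2→r5 (2), r4→City (3); capacity 5 + 2 + 3 = 10.
This cut is saturated, so no flow can exceed 10.

10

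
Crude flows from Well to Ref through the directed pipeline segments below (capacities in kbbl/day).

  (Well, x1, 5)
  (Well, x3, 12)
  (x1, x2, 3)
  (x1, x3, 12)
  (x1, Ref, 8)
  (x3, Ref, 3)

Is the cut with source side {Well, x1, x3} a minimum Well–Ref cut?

Given cut capacity: 3 + 8 + 3 = 14.
Augment Well→x1→Ref: bottleneck 5, flow now 5.
Augment Well→x3→Ref: bottleneck 3, flow now 8.
No augmenting path remains; maximum flow = 8.
In the residual graph, reachable from Well: {Well, x3}.
Min-cut edges: Well→x1 (5), x3→Ref (3); capacity 5 + 3 = 8.
Cut capacity 14 exceeds the max flow 8, so it is not minimum.

No — its capacity is 14, but the minimum cut has capacity 8.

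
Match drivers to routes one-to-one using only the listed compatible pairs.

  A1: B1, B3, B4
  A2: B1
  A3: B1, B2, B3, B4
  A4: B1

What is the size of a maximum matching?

Unit-capacity flow: source→left, listed edges, right→sink; max matching = max flow.
Augmenting path A1→B1 (+1); matched 1.
Augmenting path A3→B2 (+1); matched 2.
Augmenting path A2→B1→A1→B3 (+1); matched 3.
No augmenting path remains; maximum matching = 3.
König certificate: {A1, A3, B1} is a vertex cover of size 3 (every listed pair touches it), so no matching can be larger.

3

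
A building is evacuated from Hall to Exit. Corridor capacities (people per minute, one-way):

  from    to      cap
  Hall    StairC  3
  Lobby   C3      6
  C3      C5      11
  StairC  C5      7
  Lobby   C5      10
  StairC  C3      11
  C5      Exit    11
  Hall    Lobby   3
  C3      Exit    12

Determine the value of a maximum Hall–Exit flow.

6

Augment Hall→Lobby→C5→Exit: bottleneck 3, flow now 3.
Augment Hall→StairC→C5→Exit: bottleneck 3, flow now 6.
No augmenting path remains; maximum flow = 6.
In the residual graph, reachable from Hall: {Hall}.
Min-cut edges: Hall→Lobby (3), Hall→StairC (3); capacity 3 + 3 = 6.
This cut is saturated, so no flow can exceed 6.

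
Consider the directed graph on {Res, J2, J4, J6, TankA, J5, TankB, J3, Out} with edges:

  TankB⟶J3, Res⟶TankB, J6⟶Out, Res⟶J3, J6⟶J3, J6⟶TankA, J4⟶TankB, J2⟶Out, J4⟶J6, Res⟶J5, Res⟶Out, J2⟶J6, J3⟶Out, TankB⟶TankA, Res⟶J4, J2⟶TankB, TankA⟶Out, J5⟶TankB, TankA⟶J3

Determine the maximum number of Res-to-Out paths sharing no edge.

Assign every edge capacity 1; by Menger, the answer equals the max flow.
Path Res→Out (+1); total 1.
Path Res→J3→Out (+1); total 2.
Path Res→J4→J6→Out (+1); total 3.
Path Res→TankB→TankA→Out (+1); total 4.
No residual Res→Out path; max flow = 4.
Certifying cut of size 4: {J3→Out, Res→J4, Res→Out, TankB→TankA}.

4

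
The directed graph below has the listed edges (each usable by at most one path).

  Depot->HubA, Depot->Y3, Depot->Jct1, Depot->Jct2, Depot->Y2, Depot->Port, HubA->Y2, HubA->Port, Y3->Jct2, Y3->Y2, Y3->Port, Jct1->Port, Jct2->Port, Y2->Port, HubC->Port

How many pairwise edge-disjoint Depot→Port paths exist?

Assign every edge capacity 1; by Menger, the answer equals the max flow.
Path Depot→Port (+1); total 1.
Path Depot→HubA→Port (+1); total 2.
Path Depot→Y3→Port (+1); total 3.
Path Depot→Jct1→Port (+1); total 4.
Path Depot→Jct2→Port (+1); total 5.
Path Depot→Y2→Port (+1); total 6.
No residual Depot→Port path; max flow = 6.
Certifying cut of size 6: {Depot→HubA, Depot→Jct1, Depot→Jct2, Depot→Port, Depot→Y2, Depot→Y3}.

6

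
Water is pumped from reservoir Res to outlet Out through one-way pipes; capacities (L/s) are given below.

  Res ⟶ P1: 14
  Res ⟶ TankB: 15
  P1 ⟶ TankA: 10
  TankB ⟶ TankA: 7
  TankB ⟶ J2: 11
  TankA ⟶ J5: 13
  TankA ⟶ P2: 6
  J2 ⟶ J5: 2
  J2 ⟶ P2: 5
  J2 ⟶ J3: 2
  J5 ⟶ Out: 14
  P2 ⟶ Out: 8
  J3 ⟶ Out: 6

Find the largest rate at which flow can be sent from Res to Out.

24

Augment Res→P1→TankA→J5→Out: bottleneck 10, flow now 10.
Augment Res→TankB→TankA→J5→Out: bottleneck 3, flow now 13.
Augment Res→TankB→TankA→P2→Out: bottleneck 4, flow now 17.
Augment Res→TankB→J2→J5→Out: bottleneck 1, flow now 18.
Augment Res→TankB→J2→P2→Out: bottleneck 4, flow now 22.
Augment Res→TankB→J2→J3→Out: bottleneck 2, flow now 24.
No augmenting path remains; maximum flow = 24.
In the residual graph, reachable from Res: {Res, P1, TankB, TankA, J2, J5, P2}.
Min-cut edges: J2→J3 (2), J5→Out (14), P2→Out (8); capacity 2 + 14 + 8 = 24.
This cut is saturated, so no flow can exceed 24.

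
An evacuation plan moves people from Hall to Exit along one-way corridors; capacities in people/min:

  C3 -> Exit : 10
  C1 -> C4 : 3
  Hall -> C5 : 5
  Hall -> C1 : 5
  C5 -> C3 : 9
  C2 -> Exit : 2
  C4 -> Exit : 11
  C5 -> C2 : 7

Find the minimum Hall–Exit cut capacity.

Augment Hall→C5→C2→Exit: bottleneck 2, flow now 2.
Augment Hall→C5→C3→Exit: bottleneck 3, flow now 5.
Augment Hall→C1→C4→Exit: bottleneck 3, flow now 8.
No augmenting path remains; maximum flow = 8.
By max-flow min-cut, the minimum cut capacity equals the max flow.
In the residual graph, reachable from Hall: {Hall, C1}.
Min-cut edges: Hall→C5 (5), C1→C4 (3); capacity 5 + 3 = 8.

8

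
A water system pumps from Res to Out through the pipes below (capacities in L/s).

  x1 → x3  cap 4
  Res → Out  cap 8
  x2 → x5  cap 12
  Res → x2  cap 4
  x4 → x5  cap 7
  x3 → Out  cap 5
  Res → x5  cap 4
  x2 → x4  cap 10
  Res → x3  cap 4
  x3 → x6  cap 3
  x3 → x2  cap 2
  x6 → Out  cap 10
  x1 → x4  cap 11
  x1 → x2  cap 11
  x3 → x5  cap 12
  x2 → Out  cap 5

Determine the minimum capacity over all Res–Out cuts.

Augment Res→Out: bottleneck 8, flow now 8.
Augment Res→x2→Out: bottleneck 4, flow now 12.
Augment Res→x3→Out: bottleneck 4, flow now 16.
No augmenting path remains; maximum flow = 16.
By max-flow min-cut, the minimum cut capacity equals the max flow.
In the residual graph, reachable from Res: {Res, x5}.
Min-cut edges: Res→x2 (4), Res→x3 (4), Res→Out (8); capacity 4 + 4 + 8 = 16.

16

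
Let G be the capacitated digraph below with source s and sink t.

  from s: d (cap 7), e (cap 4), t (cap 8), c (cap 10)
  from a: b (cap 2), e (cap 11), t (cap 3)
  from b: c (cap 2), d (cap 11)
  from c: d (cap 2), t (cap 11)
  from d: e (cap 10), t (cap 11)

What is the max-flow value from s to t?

25

Augment s→t: bottleneck 8, flow now 8.
Augment s→c→t: bottleneck 10, flow now 18.
Augment s→d→t: bottleneck 7, flow now 25.
No augmenting path remains; maximum flow = 25.
In the residual graph, reachable from s: {s, e}.
Min-cut edges: s→c (10), s→d (7), s→t (8); capacity 10 + 7 + 8 = 25.
This cut is saturated, so no flow can exceed 25.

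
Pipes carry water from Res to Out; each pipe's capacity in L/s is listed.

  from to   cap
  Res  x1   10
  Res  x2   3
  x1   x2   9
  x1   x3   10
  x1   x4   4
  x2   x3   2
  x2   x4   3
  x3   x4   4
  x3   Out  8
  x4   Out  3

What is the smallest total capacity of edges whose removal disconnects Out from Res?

Augment Res→x1→x3→Out: bottleneck 8, flow now 8.
Augment Res→x1→x4→Out: bottleneck 2, flow now 10.
Augment Res→x2→x4→Out: bottleneck 1, flow now 11.
No augmenting path remains; maximum flow = 11.
By max-flow min-cut, the minimum cut capacity equals the max flow.
In the residual graph, reachable from Res: {Res, x1, x2, x3, x4}.
Min-cut edges: x3→Out (8), x4→Out (3); capacity 8 + 3 = 11.

11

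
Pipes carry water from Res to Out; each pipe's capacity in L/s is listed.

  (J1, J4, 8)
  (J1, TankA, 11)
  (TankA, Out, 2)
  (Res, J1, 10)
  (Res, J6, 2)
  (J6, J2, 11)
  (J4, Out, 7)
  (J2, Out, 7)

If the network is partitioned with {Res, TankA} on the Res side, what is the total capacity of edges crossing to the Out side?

14

Edges leaving {Res, TankA}: Res→J1 (10), Res→J6 (2), TankA→Out (2).
Cut capacity = 10 + 2 + 2 = 14.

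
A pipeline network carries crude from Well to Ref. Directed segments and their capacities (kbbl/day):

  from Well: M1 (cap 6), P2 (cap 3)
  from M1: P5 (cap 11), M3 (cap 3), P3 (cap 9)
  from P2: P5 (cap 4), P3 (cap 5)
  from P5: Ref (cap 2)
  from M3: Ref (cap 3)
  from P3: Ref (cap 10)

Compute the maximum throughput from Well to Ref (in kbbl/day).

9

Augment Well→M1→P5→Ref: bottleneck 2, flow now 2.
Augment Well→M1→M3→Ref: bottleneck 3, flow now 5.
Augment Well→M1→P3→Ref: bottleneck 1, flow now 6.
Augment Well→P2→P3→Ref: bottleneck 3, flow now 9.
No augmenting path remains; maximum flow = 9.
In the residual graph, reachable from Well: {Well}.
Min-cut edges: Well→M1 (6), Well→P2 (3); capacity 6 + 3 = 9.
This cut is saturated, so no flow can exceed 9.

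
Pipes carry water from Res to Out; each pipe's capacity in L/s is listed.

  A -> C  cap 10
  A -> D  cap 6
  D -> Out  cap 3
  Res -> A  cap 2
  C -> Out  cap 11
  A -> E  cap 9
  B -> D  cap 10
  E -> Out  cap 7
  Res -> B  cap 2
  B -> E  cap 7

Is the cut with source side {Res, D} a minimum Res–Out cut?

Given cut capacity: 2 + 2 + 3 = 7.
Augment Res→A→C→Out: bottleneck 2, flow now 2.
Augment Res→B→D→Out: bottleneck 2, flow now 4.
No augmenting path remains; maximum flow = 4.
In the residual graph, reachable from Res: {Res}.
Min-cut edges: Res→A (2), Res→B (2); capacity 2 + 2 = 4.
Cut capacity 7 exceeds the max flow 4, so it is not minimum.

No — its capacity is 7, but the minimum cut has capacity 4.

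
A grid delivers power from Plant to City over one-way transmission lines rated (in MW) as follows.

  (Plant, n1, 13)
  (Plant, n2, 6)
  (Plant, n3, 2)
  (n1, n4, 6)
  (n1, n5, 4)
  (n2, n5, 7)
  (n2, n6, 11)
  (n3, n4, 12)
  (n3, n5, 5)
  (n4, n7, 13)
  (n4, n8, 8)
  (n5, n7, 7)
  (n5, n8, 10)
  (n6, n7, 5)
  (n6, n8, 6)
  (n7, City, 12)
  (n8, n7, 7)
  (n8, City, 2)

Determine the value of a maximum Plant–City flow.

14

Augment Plant→n1→n4→n7→City: bottleneck 6, flow now 6.
Augment Plant→n1→n5→n7→City: bottleneck 4, flow now 10.
Augment Plant→n2→n5→n7→City: bottleneck 2, flow now 12.
Augment Plant→n2→n5→n8→City: bottleneck 2, flow now 14.
No augmenting path remains; maximum flow = 14.
In the residual graph, reachable from Plant: {Plant, n1, n2, n3, n4, n5, n6, n7, n8}.
Min-cut edges: n7→City (12), n8→City (2); capacity 12 + 2 = 14.
This cut is saturated, so no flow can exceed 14.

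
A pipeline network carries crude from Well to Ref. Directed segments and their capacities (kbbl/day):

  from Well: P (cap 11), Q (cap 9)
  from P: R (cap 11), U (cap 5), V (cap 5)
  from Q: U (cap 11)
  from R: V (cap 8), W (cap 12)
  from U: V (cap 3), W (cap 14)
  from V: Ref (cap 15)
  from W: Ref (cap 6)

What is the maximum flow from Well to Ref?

20

Augment Well→P→V→Ref: bottleneck 5, flow now 5.
Augment Well→P→R→V→Ref: bottleneck 6, flow now 11.
Augment Well→Q→U→V→Ref: bottleneck 3, flow now 14.
Augment Well→Q→U→W→Ref: bottleneck 6, flow now 20.
No augmenting path remains; maximum flow = 20.
In the residual graph, reachable from Well: {Well}.
Min-cut edges: Well→P (11), Well→Q (9); capacity 11 + 9 = 20.
This cut is saturated, so no flow can exceed 20.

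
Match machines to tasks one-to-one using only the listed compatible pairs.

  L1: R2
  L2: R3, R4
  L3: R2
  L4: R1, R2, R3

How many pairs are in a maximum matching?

3

Unit-capacity flow: source→left, listed edges, right→sink; max matching = max flow.
Augmenting path L1→R2 (+1); matched 1.
Augmenting path L2→R3 (+1); matched 2.
Augmenting path L4→R1 (+1); matched 3.
No augmenting path remains; maximum matching = 3.
König certificate: {L2, L4, R2} is a vertex cover of size 3 (every listed pair touches it), so no matching can be larger.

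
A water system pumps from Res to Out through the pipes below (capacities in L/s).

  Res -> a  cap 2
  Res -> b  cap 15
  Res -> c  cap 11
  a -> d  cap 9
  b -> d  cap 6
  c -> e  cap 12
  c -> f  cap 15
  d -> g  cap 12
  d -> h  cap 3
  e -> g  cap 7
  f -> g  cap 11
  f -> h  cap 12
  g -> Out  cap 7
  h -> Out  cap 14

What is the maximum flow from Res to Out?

Augment Res→a→d→g→Out: bottleneck 2, flow now 2.
Augment Res→b→d→g→Out: bottleneck 5, flow now 7.
Augment Res→b→d→h→Out: bottleneck 1, flow now 8.
Augment Res→c→f→h→Out: bottleneck 11, flow now 19.
No augmenting path remains; maximum flow = 19.
In the residual graph, reachable from Res: {Res, b}.
Min-cut edges: Res→a (2), Res→c (11), b→d (6); capacity 2 + 11 + 6 = 19.
This cut is saturated, so no flow can exceed 19.

19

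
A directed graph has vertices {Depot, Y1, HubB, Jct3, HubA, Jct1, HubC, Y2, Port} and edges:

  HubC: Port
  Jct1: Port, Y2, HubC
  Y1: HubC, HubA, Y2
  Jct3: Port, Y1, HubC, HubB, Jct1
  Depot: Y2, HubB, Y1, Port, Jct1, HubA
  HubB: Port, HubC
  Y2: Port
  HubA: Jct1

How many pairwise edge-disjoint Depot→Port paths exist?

Assign every edge capacity 1; by Menger, the answer equals the max flow.
Path Depot→Port (+1); total 1.
Path Depot→HubB→Port (+1); total 2.
Path Depot→Jct1→Port (+1); total 3.
Path Depot→Y2→Port (+1); total 4.
Path Depot→Y1→HubC→Port (+1); total 5.
No residual Depot→Port path; max flow = 5.
Certifying cut of size 5: {Depot→HubB, Depot→Port, HubC→Port, Jct1→Port, Y2→Port}.

5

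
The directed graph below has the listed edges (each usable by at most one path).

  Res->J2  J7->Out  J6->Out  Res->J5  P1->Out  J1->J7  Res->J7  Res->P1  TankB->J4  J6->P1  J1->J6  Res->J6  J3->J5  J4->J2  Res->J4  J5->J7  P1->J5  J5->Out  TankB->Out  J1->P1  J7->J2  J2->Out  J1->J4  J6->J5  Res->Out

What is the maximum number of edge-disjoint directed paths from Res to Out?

6

Assign every edge capacity 1; by Menger, the answer equals the max flow.
Path Res→Out (+1); total 1.
Path Res→J6→Out (+1); total 2.
Path Res→J5→Out (+1); total 3.
Path Res→P1→Out (+1); total 4.
Path Res→J7→Out (+1); total 5.
Path Res→J2→Out (+1); total 6.
No residual Res→Out path; max flow = 6.
Certifying cut of size 6: {J2→Out, Res→J5, Res→J6, Res→J7, Res→Out, Res→P1}.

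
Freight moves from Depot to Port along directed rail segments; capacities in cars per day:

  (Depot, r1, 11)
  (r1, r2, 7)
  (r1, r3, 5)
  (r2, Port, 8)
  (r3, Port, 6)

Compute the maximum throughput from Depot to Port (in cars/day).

11

Augment Depot→r1→r2→Port: bottleneck 7, flow now 7.
Augment Depot→r1→r3→Port: bottleneck 4, flow now 11.
No augmenting path remains; maximum flow = 11.
In the residual graph, reachable from Depot: {Depot}.
Min-cut edges: Depot→r1 (11); capacity 11 = 11.
This cut is saturated, so no flow can exceed 11.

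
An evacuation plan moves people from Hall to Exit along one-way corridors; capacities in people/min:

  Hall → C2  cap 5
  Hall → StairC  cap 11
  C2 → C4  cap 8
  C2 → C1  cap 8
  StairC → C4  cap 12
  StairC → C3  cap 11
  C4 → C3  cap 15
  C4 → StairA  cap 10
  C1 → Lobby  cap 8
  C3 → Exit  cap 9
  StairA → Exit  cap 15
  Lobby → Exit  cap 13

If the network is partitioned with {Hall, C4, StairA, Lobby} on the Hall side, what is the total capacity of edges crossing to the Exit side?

59

Edges leaving {Hall, C4, StairA, Lobby}: Hall→C2 (5), Hall→StairC (11), C4→C3 (15), StairA→Exit (15), Lobby→Exit (13).
Cut capacity = 5 + 11 + 15 + 15 + 13 = 59.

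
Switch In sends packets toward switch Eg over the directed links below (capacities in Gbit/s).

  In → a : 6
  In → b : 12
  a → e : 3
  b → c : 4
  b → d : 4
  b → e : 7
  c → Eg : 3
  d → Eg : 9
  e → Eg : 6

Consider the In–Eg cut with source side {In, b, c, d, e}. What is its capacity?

Edges leaving {In, b, c, d, e}: In→a (6), c→Eg (3), d→Eg (9), e→Eg (6).
Cut capacity = 6 + 3 + 9 + 6 = 24.

24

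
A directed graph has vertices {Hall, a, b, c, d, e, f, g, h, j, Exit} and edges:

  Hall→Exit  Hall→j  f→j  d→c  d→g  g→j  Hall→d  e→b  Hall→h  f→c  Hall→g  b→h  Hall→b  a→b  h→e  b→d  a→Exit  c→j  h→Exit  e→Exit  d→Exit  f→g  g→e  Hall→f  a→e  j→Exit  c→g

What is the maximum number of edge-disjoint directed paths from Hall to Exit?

5

Assign every edge capacity 1; by Menger, the answer equals the max flow.
Path Hall→Exit (+1); total 1.
Path Hall→d→Exit (+1); total 2.
Path Hall→h→Exit (+1); total 3.
Path Hall→j→Exit (+1); total 4.
Path Hall→g→e→Exit (+1); total 5.
No residual Hall→Exit path; max flow = 5.
Certifying cut of size 5: {Hall→Exit, d→Exit, e→Exit, h→Exit, j→Exit}.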